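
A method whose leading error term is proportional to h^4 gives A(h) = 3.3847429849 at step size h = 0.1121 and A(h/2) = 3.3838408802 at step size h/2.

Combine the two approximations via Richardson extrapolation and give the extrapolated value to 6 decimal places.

Method order is 4; weight 2^4 = 16.
2^4*A(h/2) = 54.1414540832; minus A(h) gives 50.7567110983.
Extrapolated: 50.7567110983 / 15 = 3.3837807399

3.383781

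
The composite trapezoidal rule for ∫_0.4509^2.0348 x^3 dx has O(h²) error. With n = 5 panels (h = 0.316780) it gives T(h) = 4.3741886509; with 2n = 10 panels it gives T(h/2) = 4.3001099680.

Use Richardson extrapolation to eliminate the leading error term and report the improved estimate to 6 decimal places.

4.275417

Leading term ∝ h^2; use weight 4 = 2^2.
Top: 4(4.3001099680) − (4.3741886509) = 12.8262512211
Denominator 4 − 1 = 3.
So the Richardson estimate is 4.2754170737.
Gap between inputs: 7.408e-02; correction applied: −0.0246928943.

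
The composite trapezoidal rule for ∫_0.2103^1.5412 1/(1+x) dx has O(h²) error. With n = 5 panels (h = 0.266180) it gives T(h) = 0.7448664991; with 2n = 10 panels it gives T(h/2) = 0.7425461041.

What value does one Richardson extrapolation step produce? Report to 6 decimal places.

Method order is 2; weight 2^2 = 4.
A(h/2) − A(h) = 0.7425461041 − 0.7448664991 = -0.0023203950
Correction (A(h/2) − A(h))/(4 − 1) = (-0.0023203950)/3 = -0.0007734650
R = A(h/2) + (A(h/2) − A(h))/3 = 0.7425461041 − 0.0007734650 = 0.7417726391

0.741773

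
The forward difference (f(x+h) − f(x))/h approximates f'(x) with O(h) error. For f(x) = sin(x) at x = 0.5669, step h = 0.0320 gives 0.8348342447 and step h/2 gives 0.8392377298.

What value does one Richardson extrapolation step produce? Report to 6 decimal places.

0.843641

r = 1, so 2^r = 2.
2 × 0.8392377298 = 1.6784754596; 1.6784754596 − 0.8348342447 = 0.8436412149
Divide by 2^1 − 1 = 1.
R = 0.8436412149/1 = 0.8436412149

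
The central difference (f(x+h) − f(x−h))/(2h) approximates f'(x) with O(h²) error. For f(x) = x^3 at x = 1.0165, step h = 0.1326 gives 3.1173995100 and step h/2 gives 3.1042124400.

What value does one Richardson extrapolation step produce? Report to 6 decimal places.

r = 2, so 2^r = 4.
2^2 × A(h/2) = 12.4168497600; minus A(h) gives 9.2994502500.
Extrapolated: 9.2994502500 / 3 = 3.0998167500

3.099817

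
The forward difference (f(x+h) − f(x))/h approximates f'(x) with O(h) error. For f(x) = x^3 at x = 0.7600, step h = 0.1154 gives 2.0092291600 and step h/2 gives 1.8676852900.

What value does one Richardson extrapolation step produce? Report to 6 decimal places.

1.726141

Order 1 gives 2^r = 2 and 2^r − 1 = 1.
2^1·A(h/2) = 3.7353705800; minus A(h) gives 1.7261414200.
Extrapolated: 1.7261414200 / 1 = 1.7261414200
Gap between inputs: 1.415e-01; correction applied: −0.1415438700.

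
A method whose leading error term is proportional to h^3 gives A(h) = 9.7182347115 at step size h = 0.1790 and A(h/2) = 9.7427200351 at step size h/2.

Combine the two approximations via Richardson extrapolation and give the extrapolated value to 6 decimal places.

Order 3 gives 2^r = 8 and 2^r − 1 = 7.
2^3*A(h/2) = 77.9417602808; minus A(h) gives 68.2235255693.
R = 68.2235255693/7 = 9.7462179385

9.746218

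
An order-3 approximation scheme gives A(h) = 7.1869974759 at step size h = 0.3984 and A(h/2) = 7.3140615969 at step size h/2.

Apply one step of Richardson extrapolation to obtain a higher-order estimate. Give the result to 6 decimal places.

r = 3: numerator weight 8, denominator 7.
8×7.3140615969 = 58.5124927752; subtract 7.1869974759 → 51.3254952993
(8×7.3140615969 − 7.1869974759)/(8 − 1) = 7.3322136142

7.332214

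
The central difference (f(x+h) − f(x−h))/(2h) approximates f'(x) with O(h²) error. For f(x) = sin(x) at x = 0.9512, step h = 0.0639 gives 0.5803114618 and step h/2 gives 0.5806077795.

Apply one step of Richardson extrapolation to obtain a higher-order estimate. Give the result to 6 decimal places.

Error is O(h^2); halving h shrinks it by 2^2 = 4.
Difference of the inputs: 0.5806077795 − 0.5803114618 = 0.0002963177
Correction (A(h/2) − A(h))/(4 − 1) = 0.0002963177/3 = 0.0000987726
R = 0.5806077795 + 0.0000987726 = 0.5807065521
Shift from A(h/2): +0.0000987726.

0.580707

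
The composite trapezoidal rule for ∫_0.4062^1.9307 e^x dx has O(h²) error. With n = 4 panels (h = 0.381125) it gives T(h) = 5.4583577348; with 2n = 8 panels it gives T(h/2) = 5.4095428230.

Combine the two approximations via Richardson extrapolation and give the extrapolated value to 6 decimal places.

Leading term ∝ h^2; use weight 4 = 2^2.
Numerator 4 × A(h/2) − A(h) = 4 × 5.4095428230 − 5.4583577348 = 16.1798135572
Extrapolated: 16.1798135572 / 3 = 5.3932711857
Shift from A(h/2): −0.0162716373.

5.393271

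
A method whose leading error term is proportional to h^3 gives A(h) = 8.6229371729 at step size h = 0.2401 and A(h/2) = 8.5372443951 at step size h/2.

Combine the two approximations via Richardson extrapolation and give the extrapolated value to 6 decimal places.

8.525003

Order 3 gives 2^r = 8 and 2^r − 1 = 7.
8·8.5372443951 = 68.2979551608; subtract 8.6229371729 → 59.6750179879
Denominator 8 − 1 = 7.
59.6750179879 ÷ 7 = 8.5250025697
Gap between inputs: 8.569e-02; correction applied: −0.0122418254.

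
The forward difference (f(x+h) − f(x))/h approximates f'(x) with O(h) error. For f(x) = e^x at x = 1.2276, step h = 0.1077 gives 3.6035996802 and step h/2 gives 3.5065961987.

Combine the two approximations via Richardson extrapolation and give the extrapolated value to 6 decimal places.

3.409593

Order 1 gives 2^r = 2 and 2^r − 1 = 1.
Weighted: 7.0131923974 − 3.6035996802 = 3.4095927172
Extrapolated: 3.4095927172 / 1 = 3.4095927172
Shift from A(h/2): −0.0970034815.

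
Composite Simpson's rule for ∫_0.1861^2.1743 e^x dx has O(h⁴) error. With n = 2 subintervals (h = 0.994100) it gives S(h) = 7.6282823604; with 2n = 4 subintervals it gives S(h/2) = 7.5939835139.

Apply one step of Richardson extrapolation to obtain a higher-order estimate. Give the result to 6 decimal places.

7.591697

Error is O(h^4); halving h shrinks it by 2^4 = 16.
16*7.5939835139 − 7.6282823604 = 113.8754538620
113.8754538620 ÷ 15 = 7.5916969241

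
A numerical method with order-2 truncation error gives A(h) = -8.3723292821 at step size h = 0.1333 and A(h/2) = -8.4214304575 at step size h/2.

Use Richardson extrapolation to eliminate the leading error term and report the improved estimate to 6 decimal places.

The method has order 2: 2^2 = 4.
Numerator 4×A(h/2) − A(h) = 4×(-8.4214304575) − (-8.3723292821) = -25.3133925479
Denominator 4 − 1 = 3.
(4×(-8.4214304575) − (-8.3723292821))/(4 − 1) = -8.4377975160

-8.437798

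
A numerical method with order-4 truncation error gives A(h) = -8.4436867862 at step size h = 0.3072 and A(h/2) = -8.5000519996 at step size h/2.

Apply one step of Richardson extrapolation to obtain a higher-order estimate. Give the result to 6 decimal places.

Error is O(h^4); halving h shrinks it by 2^4 = 16.
Top: 16(-8.5000519996) − (-8.4436867862) = -127.5571452074
Divide by 2^4 − 1 = 15.
Result: -8.5038096805

-8.503810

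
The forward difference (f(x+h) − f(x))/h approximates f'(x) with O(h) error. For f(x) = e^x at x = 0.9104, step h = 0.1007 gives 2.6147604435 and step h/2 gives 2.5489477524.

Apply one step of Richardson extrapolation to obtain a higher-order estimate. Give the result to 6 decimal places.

Order 1 gives 2^r = 2 and 2^r − 1 = 1.
2^1*A(h/2) = 5.0978955048; minus A(h) gives 2.4831350613.
Denominator 2 − 1 = 1.
(2*2.5489477524 − 2.6147604435)/(2 − 1) = 2.4831350613

2.483135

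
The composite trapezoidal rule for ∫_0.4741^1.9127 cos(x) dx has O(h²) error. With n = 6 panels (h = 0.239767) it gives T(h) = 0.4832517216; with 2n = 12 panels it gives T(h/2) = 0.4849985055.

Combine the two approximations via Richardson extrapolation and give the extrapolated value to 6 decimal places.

Method order is 2; weight 2^2 = 4.
Numerator 4·A(h/2) − A(h) = 4·0.4849985055 − 0.4832517216 = 1.4567423004
Denominator 4 − 1 = 3.
Extrapolated: 1.4567423004 / 3 = 0.4855807668

0.485581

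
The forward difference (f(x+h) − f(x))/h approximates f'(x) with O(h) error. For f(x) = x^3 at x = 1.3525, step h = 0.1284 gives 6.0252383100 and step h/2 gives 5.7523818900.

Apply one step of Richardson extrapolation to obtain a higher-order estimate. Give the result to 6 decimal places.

Method order is 1; weight 2^1 = 2.
Weighted: 11.5047637800 − 6.0252383100 = 5.4795254700
5.4795254700 ÷ 1 = 5.4795254700

5.479525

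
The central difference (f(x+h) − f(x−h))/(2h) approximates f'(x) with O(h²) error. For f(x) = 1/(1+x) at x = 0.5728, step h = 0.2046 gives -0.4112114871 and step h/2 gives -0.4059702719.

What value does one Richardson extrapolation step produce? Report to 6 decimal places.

-0.404223

With r = 2 the leading error scales as h^2, so the weight is 2^2 = 4.
A(h/2) − A(h) = -0.4059702719 − (-0.4112114871) = 0.0052412152
Divide by 2^2 − 1 = 3: 0.0052412152/3 = 0.0017470717
R = A(h/2) + (A(h/2) − A(h))/3 = -0.4059702719 + 0.0017470717 = -0.4042232002
Correction |R − A(h/2)| = 1.747e-03; gap |A(h/2) − A(h)| = 5.241e-03.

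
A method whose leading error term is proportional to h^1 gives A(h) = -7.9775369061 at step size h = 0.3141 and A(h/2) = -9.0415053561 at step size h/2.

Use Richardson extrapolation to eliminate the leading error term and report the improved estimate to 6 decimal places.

-10.105474

Order 1 gives 2^r = 2 and 2^r − 1 = 1.
Weighted: (-18.0830107122) − (-7.9775369061) = -10.1054738061
Denominator 2 − 1 = 1.
Extrapolated: (-10.1054738061) / 1 = -10.1054738061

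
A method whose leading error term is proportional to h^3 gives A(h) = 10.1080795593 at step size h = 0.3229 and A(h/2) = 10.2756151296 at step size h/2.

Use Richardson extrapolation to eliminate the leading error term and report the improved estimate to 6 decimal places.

10.299549

Order 3 gives 2^r = 8 and 2^r − 1 = 7.
Top: 8(10.2756151296) − (10.1080795593) = 72.0968414775
(8×10.2756151296 − 10.1080795593)/(8 − 1) = 10.2995487825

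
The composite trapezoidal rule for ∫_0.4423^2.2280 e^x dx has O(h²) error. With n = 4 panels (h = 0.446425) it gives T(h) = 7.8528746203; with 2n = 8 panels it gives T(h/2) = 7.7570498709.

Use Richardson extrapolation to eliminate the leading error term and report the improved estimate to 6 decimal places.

With r = 2 the leading error scales as h^2, so the weight is 2^2 = 4.
A(h/2) − A(h) = 7.7570498709 − 7.8528746203 = -0.0958247494
Correction (A(h/2) − A(h))/(4 − 1) = (-0.0958247494)/3 = -0.0319415831
R = 7.7570498709 − 0.0319415831 = 7.7251082878

7.725108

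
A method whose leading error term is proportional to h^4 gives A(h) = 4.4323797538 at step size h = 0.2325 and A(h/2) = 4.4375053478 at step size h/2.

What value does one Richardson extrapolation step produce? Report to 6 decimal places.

Order 4 gives 2^r = 16 and 2^r − 1 = 15.
Top: 16(4.4375053478) − (4.4323797538) = 66.5677058110
Divide by 2^4 − 1 = 15.
Result: 4.4378470541

4.437847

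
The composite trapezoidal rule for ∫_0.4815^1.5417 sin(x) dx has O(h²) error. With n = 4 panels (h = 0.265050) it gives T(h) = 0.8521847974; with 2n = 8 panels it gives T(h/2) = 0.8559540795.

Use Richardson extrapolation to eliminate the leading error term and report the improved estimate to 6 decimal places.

0.857211

Error is O(h^2); halving h shrinks it by 2^2 = 4.
Weighted: 3.4238163180 − 0.8521847974 = 2.5716315206
(4×0.8559540795 − 0.8521847974)/(4 − 1) = 0.8572105069
Correction |R − A(h/2)| = 1.256e-03; gap |A(h/2) − A(h)| = 3.769e-03.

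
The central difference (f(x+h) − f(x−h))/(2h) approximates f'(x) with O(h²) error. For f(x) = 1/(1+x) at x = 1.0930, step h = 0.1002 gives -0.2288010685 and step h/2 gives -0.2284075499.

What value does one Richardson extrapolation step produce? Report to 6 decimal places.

-0.228276

The method has order 2: 2^2 = 4.
4·(-0.2284075499) − (-0.2288010685) = -0.6848291311
(4·(-0.2284075499) − (-0.2288010685))/(4 − 1) = -0.2282763770
Shift from A(h/2): +0.0001311729.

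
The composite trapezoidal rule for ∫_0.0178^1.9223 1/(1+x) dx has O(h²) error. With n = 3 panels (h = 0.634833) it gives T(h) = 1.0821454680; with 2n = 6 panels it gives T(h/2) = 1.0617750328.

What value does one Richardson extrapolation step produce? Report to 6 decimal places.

With r = 2 the leading error scales as h^2, so the weight is 2^2 = 4.
4·1.0617750328 = 4.2471001312; 4.2471001312 − 1.0821454680 = 3.1649546632
Extrapolated: 3.1649546632 / 3 = 1.0549848877
Shift from A(h/2): −0.0067901451.

1.054985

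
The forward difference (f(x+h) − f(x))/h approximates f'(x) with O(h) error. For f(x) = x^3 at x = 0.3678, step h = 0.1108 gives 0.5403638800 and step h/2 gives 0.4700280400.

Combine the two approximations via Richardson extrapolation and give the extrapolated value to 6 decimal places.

Leading term ∝ h^1; use weight 2 = 2^1.
Weighted: 0.9400560800 − 0.5403638800 = 0.3996922000
Divide by 2^1 − 1 = 1.
R = 0.3996922000/1 = 0.3996922000
Gap between inputs: 7.034e-02; correction applied: −0.0703358400.

0.399692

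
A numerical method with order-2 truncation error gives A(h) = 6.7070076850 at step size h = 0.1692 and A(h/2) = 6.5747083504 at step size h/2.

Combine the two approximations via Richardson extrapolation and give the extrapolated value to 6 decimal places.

Method order is 2; weight 2^2 = 4.
A(h/2) − A(h) = 6.5747083504 − 6.7070076850 = -0.1322993346
Divide by 2^2 − 1 = 3: (-0.1322993346)/3 = -0.0440997782
R = 6.5747083504 − 0.0440997782 = 6.5306085722
Shift from A(h/2): −0.0440997782.

6.530609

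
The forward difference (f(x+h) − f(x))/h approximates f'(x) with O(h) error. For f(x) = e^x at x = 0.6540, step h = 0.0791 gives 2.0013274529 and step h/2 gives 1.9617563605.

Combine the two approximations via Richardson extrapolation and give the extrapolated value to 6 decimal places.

1.922185

With r = 1 the leading error scales as h^1, so the weight is 2^1 = 2.
Weighted: 3.9235127210 − 2.0013274529 = 1.9221852681
Divide by 2^1 − 1 = 1.
Result: 1.9221852681
Shift from A(h/2): −0.0395710924.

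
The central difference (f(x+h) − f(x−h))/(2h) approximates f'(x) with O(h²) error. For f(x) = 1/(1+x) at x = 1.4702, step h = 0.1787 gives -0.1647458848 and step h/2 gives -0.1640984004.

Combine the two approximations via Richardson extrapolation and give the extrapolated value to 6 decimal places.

-0.163883

r = 2: numerator weight 4, denominator 3.
Numerator 4×A(h/2) − A(h) = 4×(-0.1640984004) − (-0.1647458848) = -0.4916477168
Denominator 4 − 1 = 3.
R = (-0.4916477168)/3 = -0.1638825723
Gap between inputs: 6.475e-04; correction applied: +0.0002158281.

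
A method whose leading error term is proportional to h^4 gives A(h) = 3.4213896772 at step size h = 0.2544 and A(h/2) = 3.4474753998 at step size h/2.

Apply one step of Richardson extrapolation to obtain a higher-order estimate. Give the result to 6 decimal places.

Order 4 gives 2^r = 16 and 2^r − 1 = 15.
Weighted: 55.1596063968 − 3.4213896772 = 51.7382167196
Divide by 2^4 − 1 = 15.
So the Richardson estimate is 3.4492144480.
Shift from A(h/2): +0.0017390482.

3.449214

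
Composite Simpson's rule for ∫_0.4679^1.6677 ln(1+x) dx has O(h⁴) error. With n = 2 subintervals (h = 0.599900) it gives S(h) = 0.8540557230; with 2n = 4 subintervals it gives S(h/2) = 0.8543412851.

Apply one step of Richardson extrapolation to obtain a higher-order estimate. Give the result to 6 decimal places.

0.854360

Leading term ∝ h^4; use weight 16 = 2^4.
Difference of the inputs: 0.8543412851 − 0.8540557230 = 0.0002855621
Correction (A(h/2) − A(h))/(16 − 1) = 0.0002855621/15 = 0.0000190375
R = 0.8543412851 + 0.0000190375 = 0.8543603226
Gap between inputs: 2.856e-04; correction applied: +0.0000190375.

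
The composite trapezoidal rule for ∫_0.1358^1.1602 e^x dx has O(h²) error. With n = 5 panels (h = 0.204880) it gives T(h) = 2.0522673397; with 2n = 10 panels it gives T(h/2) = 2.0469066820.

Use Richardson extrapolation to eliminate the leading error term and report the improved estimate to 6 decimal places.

r = 2, so 2^r = 4.
4·2.0469066820 = 8.1876267280; 8.1876267280 − 2.0522673397 = 6.1353593883
R = 6.1353593883/3 = 2.0451197961
Gap between inputs: 5.361e-03; correction applied: −0.0017868859.

2.045120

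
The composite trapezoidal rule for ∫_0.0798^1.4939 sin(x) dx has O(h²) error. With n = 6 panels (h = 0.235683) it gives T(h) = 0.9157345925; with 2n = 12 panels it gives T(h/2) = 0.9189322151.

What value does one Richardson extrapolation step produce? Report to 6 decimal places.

Error is O(h^2); halving h shrinks it by 2^2 = 4.
4*0.9189322151 − 0.9157345925 = 2.7599942679
Denominator 4 − 1 = 3.
So the Richardson estimate is 0.9199980893.
Correction |R − A(h/2)| = 1.066e-03; gap |A(h/2) − A(h)| = 3.198e-03.

0.919998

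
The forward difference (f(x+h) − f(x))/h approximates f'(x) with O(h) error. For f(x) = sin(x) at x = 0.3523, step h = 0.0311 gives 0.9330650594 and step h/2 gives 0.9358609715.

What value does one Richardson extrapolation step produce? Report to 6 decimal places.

Error is O(h^1); halving h shrinks it by 2^1 = 2.
Weighted: 1.8717219430 − 0.9330650594 = 0.9386568836
Extrapolated: 0.9386568836 / 1 = 0.9386568836

0.938657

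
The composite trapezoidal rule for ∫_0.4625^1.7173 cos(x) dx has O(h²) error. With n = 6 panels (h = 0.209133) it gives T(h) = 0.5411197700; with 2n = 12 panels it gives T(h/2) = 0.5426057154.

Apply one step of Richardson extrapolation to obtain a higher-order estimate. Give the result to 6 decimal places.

r = 2: numerator weight 4, denominator 3.
Weighted: 2.1704228616 − 0.5411197700 = 1.6293030916
R = 1.6293030916/3 = 0.5431010305

0.543101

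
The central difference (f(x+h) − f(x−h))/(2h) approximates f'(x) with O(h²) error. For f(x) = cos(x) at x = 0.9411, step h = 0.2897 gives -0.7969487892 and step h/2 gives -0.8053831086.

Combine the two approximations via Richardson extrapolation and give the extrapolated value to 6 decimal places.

The method has order 2: 2^2 = 4.
2^2×A(h/2) = -3.2215324344; minus A(h) gives -2.4245836452.
Divide by 2^2 − 1 = 3.
So the Richardson estimate is -0.8081945484.
Shift from A(h/2): −0.0028114398.

-0.808195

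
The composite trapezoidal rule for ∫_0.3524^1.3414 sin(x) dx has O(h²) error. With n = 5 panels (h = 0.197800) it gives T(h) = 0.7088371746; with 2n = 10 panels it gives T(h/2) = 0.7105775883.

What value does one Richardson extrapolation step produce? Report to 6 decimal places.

Method order is 2; weight 2^2 = 4.
Difference of the inputs: 0.7105775883 − 0.7088371746 = 0.0017404137
Correction (A(h/2) − A(h))/(4 − 1) = 0.0017404137/3 = 0.0005801379
R = 0.7105775883 + 0.0005801379 = 0.7111577262

0.711158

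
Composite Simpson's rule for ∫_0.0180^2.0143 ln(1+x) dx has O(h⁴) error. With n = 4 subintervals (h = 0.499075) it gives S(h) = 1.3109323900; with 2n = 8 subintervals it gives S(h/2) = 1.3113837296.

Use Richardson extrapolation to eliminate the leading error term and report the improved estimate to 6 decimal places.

Leading term ∝ h^4; use weight 16 = 2^4.
A(h/2) − A(h) = 1.3113837296 − 1.3109323900 = 0.0004513396
Divide by 2^4 − 1 = 15: 0.0004513396/15 = 0.0000300893
R = A(h/2) + (A(h/2) − A(h))/15 = 1.3113837296 + 0.0000300893 = 1.3114138189

1.311414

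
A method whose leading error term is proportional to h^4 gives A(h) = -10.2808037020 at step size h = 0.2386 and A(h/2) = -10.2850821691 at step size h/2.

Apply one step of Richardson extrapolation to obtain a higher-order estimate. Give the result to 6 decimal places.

-10.285367

Method order is 4; weight 2^4 = 16.
16×(-10.2850821691) − (-10.2808037020) = -154.2805110036
(16×(-10.2850821691) − (-10.2808037020))/(16 − 1) = -10.2853674002
Shift from A(h/2): −0.0002852311.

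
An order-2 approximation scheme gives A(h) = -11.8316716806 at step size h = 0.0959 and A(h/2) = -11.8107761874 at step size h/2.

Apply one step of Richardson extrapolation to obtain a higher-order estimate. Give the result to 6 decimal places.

-11.803811

Order 2 gives 2^r = 4 and 2^r − 1 = 3.
Numerator 4 × A(h/2) − A(h) = 4 × (-11.8107761874) − (-11.8316716806) = -35.4114330690
Extrapolated: (-35.4114330690) / 3 = -11.8038110230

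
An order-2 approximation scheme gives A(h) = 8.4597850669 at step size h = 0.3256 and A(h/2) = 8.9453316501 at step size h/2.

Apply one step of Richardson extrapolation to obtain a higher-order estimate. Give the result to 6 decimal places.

9.107181

The method has order 2: 2^2 = 4.
4 × 8.9453316501 = 35.7813266004; 35.7813266004 − 8.4597850669 = 27.3215415335
Denominator 4 − 1 = 3.
R = 27.3215415335/3 = 9.1071805112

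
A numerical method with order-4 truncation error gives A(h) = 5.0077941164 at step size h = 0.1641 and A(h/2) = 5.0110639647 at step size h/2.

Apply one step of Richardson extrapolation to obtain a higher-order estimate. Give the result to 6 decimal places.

5.011282

Leading term ∝ h^4; use weight 16 = 2^4.
2^4×A(h/2) = 80.1770234352; minus A(h) gives 75.1692293188.
R = 75.1692293188/15 = 5.0112819546
Correction |R − A(h/2)| = 2.180e-04; gap |A(h/2) − A(h)| = 3.270e-03.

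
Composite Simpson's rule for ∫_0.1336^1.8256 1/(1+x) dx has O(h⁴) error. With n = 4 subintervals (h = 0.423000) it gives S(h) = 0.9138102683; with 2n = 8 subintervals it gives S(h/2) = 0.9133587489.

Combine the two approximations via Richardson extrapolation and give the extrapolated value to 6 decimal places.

Leading term ∝ h^4; use weight 16 = 2^4.
16 × 0.9133587489 = 14.6137399824; subtract 0.9138102683 → 13.6999297141
Divide by 2^4 − 1 = 15.
Extrapolated: 13.6999297141 / 15 = 0.9133286476

0.913329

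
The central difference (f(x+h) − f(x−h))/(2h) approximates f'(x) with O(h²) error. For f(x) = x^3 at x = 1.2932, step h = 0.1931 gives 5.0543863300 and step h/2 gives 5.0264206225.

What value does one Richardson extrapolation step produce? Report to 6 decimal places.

The method has order 2: 2^2 = 4.
4×5.0264206225 − 5.0543863300 = 15.0512961600
R = 15.0512961600/3 = 5.0170987200

5.017099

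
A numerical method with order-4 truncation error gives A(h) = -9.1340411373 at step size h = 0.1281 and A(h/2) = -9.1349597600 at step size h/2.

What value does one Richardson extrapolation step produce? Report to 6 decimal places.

-9.135021

Error is O(h^4); halving h shrinks it by 2^4 = 16.
A(h/2) − A(h) = -9.1349597600 − (-9.1340411373) = -0.0009186227
Divide by 2^4 − 1 = 15: (-0.0009186227)/15 = -0.0000612415
R = -9.1349597600 − 0.0000612415 = -9.1350210015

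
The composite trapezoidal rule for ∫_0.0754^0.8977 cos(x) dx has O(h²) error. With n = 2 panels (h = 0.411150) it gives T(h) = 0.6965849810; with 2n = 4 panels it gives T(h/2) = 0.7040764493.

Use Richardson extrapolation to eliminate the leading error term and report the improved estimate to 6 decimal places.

0.706574

With r = 2 the leading error scales as h^2, so the weight is 2^2 = 4.
Numerator 4·A(h/2) − A(h) = 4·0.7040764493 − 0.6965849810 = 2.1197208162
Divide by 2^2 − 1 = 3.
R = 2.1197208162/3 = 0.7065736054
Shift from A(h/2): +0.0024971561.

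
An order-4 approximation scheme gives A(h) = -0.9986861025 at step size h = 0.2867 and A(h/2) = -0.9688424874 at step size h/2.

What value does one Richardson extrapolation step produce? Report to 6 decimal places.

With r = 4 the leading error scales as h^4, so the weight is 2^4 = 16.
Weighted: (-15.5014797984) − (-0.9986861025) = -14.5027936959
Divide by 2^4 − 1 = 15.
R = (-14.5027936959)/15 = -0.9668529131
Gap between inputs: 2.984e-02; correction applied: +0.0019895743.

-0.966853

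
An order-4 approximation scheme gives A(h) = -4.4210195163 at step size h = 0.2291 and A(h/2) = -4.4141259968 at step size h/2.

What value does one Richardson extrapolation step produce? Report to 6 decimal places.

The method has order 4: 2^4 = 16.
Numerator 16×A(h/2) − A(h) = 16×(-4.4141259968) − (-4.4210195163) = -66.2049964325
R = (-66.2049964325)/15 = -4.4136664288
Gap between inputs: 6.894e-03; correction applied: +0.0004595680.

-4.413666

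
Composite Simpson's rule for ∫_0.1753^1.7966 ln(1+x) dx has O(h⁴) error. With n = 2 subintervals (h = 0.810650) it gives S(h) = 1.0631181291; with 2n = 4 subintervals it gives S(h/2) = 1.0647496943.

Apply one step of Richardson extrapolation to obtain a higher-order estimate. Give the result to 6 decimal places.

The method has order 4: 2^4 = 16.
16·1.0647496943 − 1.0631181291 = 15.9728769797
15.9728769797 ÷ 15 = 1.0648584653

1.064858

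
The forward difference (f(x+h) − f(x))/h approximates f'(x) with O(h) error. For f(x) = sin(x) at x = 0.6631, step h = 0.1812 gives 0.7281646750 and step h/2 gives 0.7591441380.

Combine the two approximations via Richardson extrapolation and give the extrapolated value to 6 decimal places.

0.790124

The method has order 1: 2^1 = 2.
2 × 0.7591441380 − 0.7281646750 = 0.7901236010
Denominator 2 − 1 = 1.
Extrapolated: 0.7901236010 / 1 = 0.7901236010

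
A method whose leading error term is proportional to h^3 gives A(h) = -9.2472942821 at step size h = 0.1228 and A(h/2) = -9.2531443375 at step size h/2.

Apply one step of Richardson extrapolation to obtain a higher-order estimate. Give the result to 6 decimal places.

Order 3 gives 2^r = 8 and 2^r − 1 = 7.
8*(-9.2531443375) = -74.0251547000; subtract (-9.2472942821) → -64.7778604179
(8*(-9.2531443375) − (-9.2472942821))/(8 − 1) = -9.2539800597

-9.253980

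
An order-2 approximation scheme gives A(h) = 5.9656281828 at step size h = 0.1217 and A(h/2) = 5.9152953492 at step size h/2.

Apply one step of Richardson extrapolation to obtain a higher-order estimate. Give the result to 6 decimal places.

5.898518

Order 2 gives 2^r = 4 and 2^r − 1 = 3.
Numerator 4 × A(h/2) − A(h) = 4 × 5.9152953492 − 5.9656281828 = 17.6955532140
(4 × 5.9152953492 − 5.9656281828)/(4 − 1) = 5.8985177380
Correction |R − A(h/2)| = 1.678e-02; gap |A(h/2) − A(h)| = 5.033e-02.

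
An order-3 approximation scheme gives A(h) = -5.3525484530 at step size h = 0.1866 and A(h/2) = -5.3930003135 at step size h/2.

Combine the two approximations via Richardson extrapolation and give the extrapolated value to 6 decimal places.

-5.398779

Method order is 3; weight 2^3 = 8.
2^3·A(h/2) = -43.1440025080; minus A(h) gives -37.7914540550.
Divide by 2^3 − 1 = 7.
(-37.7914540550) ÷ 7 = -5.3987791507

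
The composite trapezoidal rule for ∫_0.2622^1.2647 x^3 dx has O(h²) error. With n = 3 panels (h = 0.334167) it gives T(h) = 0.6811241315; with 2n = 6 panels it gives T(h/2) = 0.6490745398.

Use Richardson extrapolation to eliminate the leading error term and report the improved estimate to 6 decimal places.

The method has order 2: 2^2 = 4.
Numerator 4*A(h/2) − A(h) = 4*0.6490745398 − 0.6811241315 = 1.9151740277
1.9151740277 ÷ 3 = 0.6383913426

0.638391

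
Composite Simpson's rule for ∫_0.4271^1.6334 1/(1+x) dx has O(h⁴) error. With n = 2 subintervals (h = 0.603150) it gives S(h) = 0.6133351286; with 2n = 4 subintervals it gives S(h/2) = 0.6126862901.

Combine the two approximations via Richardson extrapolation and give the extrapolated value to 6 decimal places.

Method order is 4; weight 2^4 = 16.
2^4 × A(h/2) = 9.8029806416; minus A(h) gives 9.1896455130.
(16 × 0.6126862901 − 0.6133351286)/(16 − 1) = 0.6126430342

0.612643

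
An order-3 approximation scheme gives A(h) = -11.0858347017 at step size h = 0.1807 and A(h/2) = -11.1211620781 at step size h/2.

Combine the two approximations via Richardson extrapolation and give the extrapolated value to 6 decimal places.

r = 3: numerator weight 8, denominator 7.
8·(-11.1211620781) = -88.9692966248; subtract (-11.0858347017) → -77.8834619231
(8·(-11.1211620781) − (-11.0858347017))/(8 − 1) = -11.1262088462
Shift from A(h/2): −0.0050467681.

-11.126209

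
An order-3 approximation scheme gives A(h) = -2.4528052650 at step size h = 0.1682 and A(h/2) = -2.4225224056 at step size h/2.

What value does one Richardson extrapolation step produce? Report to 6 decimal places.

Error is O(h^3); halving h shrinks it by 2^3 = 8.
A(h/2) − A(h) = -2.4225224056 − (-2.4528052650) = 0.0302828594
Correction (A(h/2) − A(h))/(8 − 1) = 0.0302828594/7 = 0.0043261228
R = A(h/2) + (A(h/2) − A(h))/7 = -2.4225224056 + 0.0043261228 = -2.4181962828

-2.418196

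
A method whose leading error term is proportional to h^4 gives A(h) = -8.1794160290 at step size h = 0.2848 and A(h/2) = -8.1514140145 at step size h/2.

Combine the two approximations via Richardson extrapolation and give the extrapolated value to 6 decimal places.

Order 4 gives 2^r = 16 and 2^r − 1 = 15.
Numerator 16·A(h/2) − A(h) = 16·(-8.1514140145) − (-8.1794160290) = -122.2432082030
Denominator 16 − 1 = 15.
(16·(-8.1514140145) − (-8.1794160290))/(16 − 1) = -8.1495472135
Correction |R − A(h/2)| = 1.867e-03; gap |A(h/2) − A(h)| = 2.800e-02.

-8.149547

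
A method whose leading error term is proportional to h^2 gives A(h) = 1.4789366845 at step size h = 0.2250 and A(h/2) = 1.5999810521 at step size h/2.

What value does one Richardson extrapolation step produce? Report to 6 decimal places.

The method has order 2: 2^2 = 4.
A(h/2) − A(h) = 1.5999810521 − 1.4789366845 = 0.1210443676
Correction (A(h/2) − A(h))/(4 − 1) = 0.1210443676/3 = 0.0403481225
R = 1.5999810521 + 0.0403481225 = 1.6403291746
Gap between inputs: 1.210e-01; correction applied: +0.0403481225.

1.640329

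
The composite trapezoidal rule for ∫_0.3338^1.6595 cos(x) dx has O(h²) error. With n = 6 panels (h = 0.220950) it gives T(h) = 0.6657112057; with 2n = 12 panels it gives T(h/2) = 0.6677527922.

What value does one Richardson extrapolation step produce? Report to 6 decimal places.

Error is O(h^2); halving h shrinks it by 2^2 = 4.
4×0.6677527922 − 0.6657112057 = 2.0052999631
Denominator 4 − 1 = 3.
Extrapolated: 2.0052999631 / 3 = 0.6684333210
Shift from A(h/2): +0.0006805288.

0.668433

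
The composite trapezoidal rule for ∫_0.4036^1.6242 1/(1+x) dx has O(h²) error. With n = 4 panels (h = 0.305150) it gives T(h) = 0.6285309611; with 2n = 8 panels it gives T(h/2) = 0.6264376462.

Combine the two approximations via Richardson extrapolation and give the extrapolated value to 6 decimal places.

The method has order 2: 2^2 = 4.
2^2×A(h/2) = 2.5057505848; minus A(h) gives 1.8772196237.
Extrapolated: 1.8772196237 / 3 = 0.6257398746
Shift from A(h/2): −0.0006977716.

0.625740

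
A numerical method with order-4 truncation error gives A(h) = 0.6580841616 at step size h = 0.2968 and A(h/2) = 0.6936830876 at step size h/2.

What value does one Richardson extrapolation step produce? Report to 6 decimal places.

The method has order 4: 2^4 = 16.
16·0.6936830876 = 11.0989294016; 11.0989294016 − 0.6580841616 = 10.4408452400
Denominator 16 − 1 = 15.
Result: 0.6960563493

0.696056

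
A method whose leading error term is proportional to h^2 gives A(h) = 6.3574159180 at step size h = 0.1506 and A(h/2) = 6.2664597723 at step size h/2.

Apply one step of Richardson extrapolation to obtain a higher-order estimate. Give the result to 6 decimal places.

With r = 2 the leading error scales as h^2, so the weight is 2^2 = 4.
Numerator 4*A(h/2) − A(h) = 4*6.2664597723 − 6.3574159180 = 18.7084231712
R = 18.7084231712/3 = 6.2361410571
Gap between inputs: 9.096e-02; correction applied: −0.0303187152.

6.236141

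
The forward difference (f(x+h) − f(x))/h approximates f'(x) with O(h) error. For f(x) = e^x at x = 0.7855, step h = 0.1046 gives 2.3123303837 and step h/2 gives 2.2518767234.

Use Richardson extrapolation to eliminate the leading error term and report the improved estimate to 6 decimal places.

2.191423

r = 1, so 2^r = 2.
2 × 2.2518767234 = 4.5037534468; 4.5037534468 − 2.3123303837 = 2.1914230631
Denominator 2 − 1 = 1.
Result: 2.1914230631
Shift from A(h/2): −0.0604536603.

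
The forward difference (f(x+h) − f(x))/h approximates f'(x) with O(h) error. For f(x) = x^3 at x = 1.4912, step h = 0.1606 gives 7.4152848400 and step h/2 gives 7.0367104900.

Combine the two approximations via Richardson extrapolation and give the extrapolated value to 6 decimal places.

Method order is 1; weight 2^1 = 2.
2*7.0367104900 − 7.4152848400 = 6.6581361400
6.6581361400 ÷ 1 = 6.6581361400
Gap between inputs: 3.786e-01; correction applied: −0.3785743500.

6.658136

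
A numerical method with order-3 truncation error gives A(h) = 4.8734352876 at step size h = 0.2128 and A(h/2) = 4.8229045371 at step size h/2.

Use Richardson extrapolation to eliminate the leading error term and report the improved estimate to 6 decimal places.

With r = 3 the leading error scales as h^3, so the weight is 2^3 = 8.
8 × 4.8229045371 = 38.5832362968; 38.5832362968 − 4.8734352876 = 33.7098010092
R = 33.7098010092/7 = 4.8156858585
Correction |R − A(h/2)| = 7.219e-03; gap |A(h/2) − A(h)| = 5.053e-02.

4.815686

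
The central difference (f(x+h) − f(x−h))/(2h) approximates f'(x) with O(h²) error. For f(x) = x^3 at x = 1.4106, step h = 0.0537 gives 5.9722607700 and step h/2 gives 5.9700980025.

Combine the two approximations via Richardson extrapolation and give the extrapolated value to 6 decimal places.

r = 2, so 2^r = 4.
Difference of the inputs: 5.9700980025 − 5.9722607700 = -0.0021627675
Divide by 2^2 − 1 = 3: (-0.0021627675)/3 = -0.0007209225
R = 5.9700980025 − 0.0007209225 = 5.9693770800

5.969377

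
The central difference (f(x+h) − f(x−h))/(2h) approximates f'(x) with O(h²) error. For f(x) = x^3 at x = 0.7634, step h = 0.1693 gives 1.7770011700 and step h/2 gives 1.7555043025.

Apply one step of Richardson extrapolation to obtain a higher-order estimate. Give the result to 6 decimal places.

1.748339

r = 2, so 2^r = 4.
Top: 4(1.7555043025) − (1.7770011700) = 5.2450160400
Divide by 2^2 − 1 = 3.
5.2450160400 ÷ 3 = 1.7483386800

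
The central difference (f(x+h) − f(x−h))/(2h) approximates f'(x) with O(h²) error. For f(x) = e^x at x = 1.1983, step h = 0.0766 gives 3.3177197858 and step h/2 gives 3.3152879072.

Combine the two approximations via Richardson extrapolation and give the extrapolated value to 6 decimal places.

Leading term ∝ h^2; use weight 4 = 2^2.
Top: 4(3.3152879072) − (3.3177197858) = 9.9434318430
(4·3.3152879072 − 3.3177197858)/(4 − 1) = 3.3144772810
Gap between inputs: 2.432e-03; correction applied: −0.0008106262.

3.314477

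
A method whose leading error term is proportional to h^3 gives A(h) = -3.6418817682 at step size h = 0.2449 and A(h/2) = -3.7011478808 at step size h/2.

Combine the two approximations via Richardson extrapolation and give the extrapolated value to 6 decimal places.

-3.709614

Error is O(h^3); halving h shrinks it by 2^3 = 8.
Top: 8(-3.7011478808) − (-3.6418817682) = -25.9673012782
Denominator 8 − 1 = 7.
So the Richardson estimate is -3.7096144683.
Correction |R − A(h/2)| = 8.467e-03; gap |A(h/2) − A(h)| = 5.927e-02.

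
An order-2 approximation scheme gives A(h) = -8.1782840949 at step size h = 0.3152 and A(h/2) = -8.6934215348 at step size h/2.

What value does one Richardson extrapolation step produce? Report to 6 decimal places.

-8.865134

Leading term ∝ h^2; use weight 4 = 2^2.
A(h/2) − A(h) = -8.6934215348 − (-8.1782840949) = -0.5151374399
Divide by 2^2 − 1 = 3: (-0.5151374399)/3 = -0.1717124800
R = A(h/2) + (A(h/2) − A(h))/3 = -8.6934215348 − 0.1717124800 = -8.8651340148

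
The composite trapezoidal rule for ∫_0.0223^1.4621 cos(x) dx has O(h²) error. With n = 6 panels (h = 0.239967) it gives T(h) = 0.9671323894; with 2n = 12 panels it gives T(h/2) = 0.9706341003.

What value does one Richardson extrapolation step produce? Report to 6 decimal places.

r = 2: numerator weight 4, denominator 3.
A(h/2) − A(h) = 0.9706341003 − 0.9671323894 = 0.0035017109
Correction (A(h/2) − A(h))/(4 − 1) = 0.0035017109/3 = 0.0011672370
R = 0.9706341003 + 0.0011672370 = 0.9718013373
Gap between inputs: 3.502e-03; correction applied: +0.0011672370.

0.971801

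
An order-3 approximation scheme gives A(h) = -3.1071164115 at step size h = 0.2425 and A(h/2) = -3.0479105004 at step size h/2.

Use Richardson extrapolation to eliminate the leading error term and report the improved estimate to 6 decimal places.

Method order is 3; weight 2^3 = 8.
Weighted: (-24.3832840032) − (-3.1071164115) = -21.2761675917
R = (-21.2761675917)/7 = -3.0394525131

-3.039453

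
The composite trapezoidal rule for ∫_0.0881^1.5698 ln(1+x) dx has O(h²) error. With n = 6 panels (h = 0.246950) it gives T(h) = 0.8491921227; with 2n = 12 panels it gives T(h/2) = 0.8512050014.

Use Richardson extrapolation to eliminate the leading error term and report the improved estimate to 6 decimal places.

With r = 2 the leading error scales as h^2, so the weight is 2^2 = 4.
4·0.8512050014 = 3.4048200056; subtract 0.8491921227 → 2.5556278829
(4·0.8512050014 − 0.8491921227)/(4 − 1) = 0.8518759610
Shift from A(h/2): +0.0006709596.

0.851876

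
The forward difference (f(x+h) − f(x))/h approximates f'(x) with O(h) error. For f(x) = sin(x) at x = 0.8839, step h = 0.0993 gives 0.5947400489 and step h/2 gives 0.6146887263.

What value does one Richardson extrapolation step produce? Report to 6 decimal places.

0.634637

With r = 1 the leading error scales as h^1, so the weight is 2^1 = 2.
Numerator 2 × A(h/2) − A(h) = 2 × 0.6146887263 − 0.5947400489 = 0.6346374037
Denominator 2 − 1 = 1.
0.6346374037 ÷ 1 = 0.6346374037
Correction |R − A(h/2)| = 1.995e-02; gap |A(h/2) − A(h)| = 1.995e-02.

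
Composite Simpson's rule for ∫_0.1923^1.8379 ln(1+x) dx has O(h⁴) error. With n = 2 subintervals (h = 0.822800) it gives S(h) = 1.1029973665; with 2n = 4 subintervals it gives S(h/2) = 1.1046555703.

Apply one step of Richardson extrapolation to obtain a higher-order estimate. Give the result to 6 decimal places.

1.104766

Method order is 4; weight 2^4 = 16.
A(h/2) − A(h) = 1.1046555703 − 1.1029973665 = 0.0016582038
Divide by 2^4 − 1 = 15: 0.0016582038/15 = 0.0001105469
R = 1.1046555703 + 0.0001105469 = 1.1047661172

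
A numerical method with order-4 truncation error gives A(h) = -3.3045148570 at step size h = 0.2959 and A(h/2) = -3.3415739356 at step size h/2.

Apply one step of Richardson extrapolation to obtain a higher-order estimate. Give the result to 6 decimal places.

-3.344045

r = 4: numerator weight 16, denominator 15.
16*(-3.3415739356) = -53.4651829696; subtract (-3.3045148570) → -50.1606681126
(16*(-3.3415739356) − (-3.3045148570))/(16 − 1) = -3.3440445408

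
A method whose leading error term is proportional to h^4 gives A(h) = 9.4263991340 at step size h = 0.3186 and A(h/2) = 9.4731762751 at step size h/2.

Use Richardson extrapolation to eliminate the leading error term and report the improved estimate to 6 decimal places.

9.476295

Order 4 gives 2^r = 16 and 2^r − 1 = 15.
A(h/2) − A(h) = 9.4731762751 − 9.4263991340 = 0.0467771411
Correction (A(h/2) − A(h))/(16 − 1) = 0.0467771411/15 = 0.0031184761
R = A(h/2) + (A(h/2) − A(h))/15 = 9.4731762751 + 0.0031184761 = 9.4762947512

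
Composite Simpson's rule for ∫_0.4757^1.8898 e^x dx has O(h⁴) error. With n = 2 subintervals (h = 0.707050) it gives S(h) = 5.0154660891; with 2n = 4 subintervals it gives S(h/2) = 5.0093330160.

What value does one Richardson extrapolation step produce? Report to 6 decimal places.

The method has order 4: 2^4 = 16.
Weighted: 80.1493282560 − 5.0154660891 = 75.1338621669
(16 × 5.0093330160 − 5.0154660891)/(16 − 1) = 5.0089241445
Gap between inputs: 6.133e-03; correction applied: −0.0004088715.

5.008924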